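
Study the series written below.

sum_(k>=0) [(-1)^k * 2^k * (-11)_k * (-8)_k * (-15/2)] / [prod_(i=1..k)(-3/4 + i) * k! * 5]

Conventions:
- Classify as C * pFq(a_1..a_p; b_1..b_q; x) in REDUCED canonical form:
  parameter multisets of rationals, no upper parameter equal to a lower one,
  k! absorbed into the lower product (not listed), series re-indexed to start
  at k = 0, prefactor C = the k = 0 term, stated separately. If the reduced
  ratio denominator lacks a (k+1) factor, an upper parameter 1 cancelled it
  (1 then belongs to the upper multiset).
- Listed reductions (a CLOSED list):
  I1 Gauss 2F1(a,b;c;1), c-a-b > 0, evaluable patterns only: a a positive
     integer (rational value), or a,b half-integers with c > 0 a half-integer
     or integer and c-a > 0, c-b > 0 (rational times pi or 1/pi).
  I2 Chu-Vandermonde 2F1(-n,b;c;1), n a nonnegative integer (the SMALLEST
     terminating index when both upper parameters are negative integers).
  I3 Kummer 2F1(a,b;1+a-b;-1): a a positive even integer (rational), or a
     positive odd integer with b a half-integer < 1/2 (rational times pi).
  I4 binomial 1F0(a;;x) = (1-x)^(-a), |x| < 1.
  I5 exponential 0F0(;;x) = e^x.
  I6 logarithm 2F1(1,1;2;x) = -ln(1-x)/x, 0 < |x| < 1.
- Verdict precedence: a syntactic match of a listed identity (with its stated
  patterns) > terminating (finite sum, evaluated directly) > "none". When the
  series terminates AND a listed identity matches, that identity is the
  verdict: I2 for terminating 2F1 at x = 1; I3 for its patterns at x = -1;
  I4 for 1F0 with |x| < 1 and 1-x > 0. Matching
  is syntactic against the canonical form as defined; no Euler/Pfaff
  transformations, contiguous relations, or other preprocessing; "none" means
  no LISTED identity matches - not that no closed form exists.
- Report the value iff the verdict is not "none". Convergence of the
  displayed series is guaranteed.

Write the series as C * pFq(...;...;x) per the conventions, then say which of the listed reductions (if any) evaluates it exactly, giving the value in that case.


First insight: x = (-2) and the lower running product (C = -3/2, x = -2) is a rising factorial.
Adjacent-term ratio: r(k) = (-2) * (k-11) (k-8) / [(k+1/4) (k+1)] - rational in k. x = (-2); t_0 = -3/2; negate the roots.

At argument -2: a 2F1 with upper {-11, -8}, lower {1/4}, scaled by C = -3/2. Verdict: terminating - upper -8 stops the sum at k = 8; the 9 terms are added exactly. Hence: -2764709595/12818.


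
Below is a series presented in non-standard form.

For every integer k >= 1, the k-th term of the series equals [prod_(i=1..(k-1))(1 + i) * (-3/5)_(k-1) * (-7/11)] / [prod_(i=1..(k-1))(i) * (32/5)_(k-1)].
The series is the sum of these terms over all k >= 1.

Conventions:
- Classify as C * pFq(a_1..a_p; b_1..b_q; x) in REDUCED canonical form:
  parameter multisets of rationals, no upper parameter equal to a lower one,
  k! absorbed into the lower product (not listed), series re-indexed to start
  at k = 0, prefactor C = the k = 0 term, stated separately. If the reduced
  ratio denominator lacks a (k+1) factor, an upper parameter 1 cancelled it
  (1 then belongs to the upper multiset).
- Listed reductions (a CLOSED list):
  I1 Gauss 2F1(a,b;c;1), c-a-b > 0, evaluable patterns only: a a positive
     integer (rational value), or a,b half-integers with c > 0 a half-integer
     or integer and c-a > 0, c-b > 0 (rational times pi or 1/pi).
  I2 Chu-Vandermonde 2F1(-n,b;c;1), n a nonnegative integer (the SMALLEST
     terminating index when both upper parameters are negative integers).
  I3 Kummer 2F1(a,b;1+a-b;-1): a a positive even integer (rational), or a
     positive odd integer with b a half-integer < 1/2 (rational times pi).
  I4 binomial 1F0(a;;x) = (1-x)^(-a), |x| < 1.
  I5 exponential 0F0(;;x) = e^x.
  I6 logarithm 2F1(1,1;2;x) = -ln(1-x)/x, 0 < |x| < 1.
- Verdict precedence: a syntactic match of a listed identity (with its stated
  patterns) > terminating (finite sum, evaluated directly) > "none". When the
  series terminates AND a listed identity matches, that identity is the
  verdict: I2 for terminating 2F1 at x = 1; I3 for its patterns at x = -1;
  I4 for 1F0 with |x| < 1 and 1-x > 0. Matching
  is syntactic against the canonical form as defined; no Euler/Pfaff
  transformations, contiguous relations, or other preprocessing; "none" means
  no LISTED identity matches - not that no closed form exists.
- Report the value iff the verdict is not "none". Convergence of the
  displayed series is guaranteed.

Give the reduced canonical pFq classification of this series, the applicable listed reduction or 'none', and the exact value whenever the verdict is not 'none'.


Key step: t_0 being -7/11, the running product (prefactor -7/11) telescopes to a rising factorial.
Step ratio: r(k) = 1 * (k-3/5) (k+2) / [(k+32/5) (k+1)] - rational in k, leading ratio 1; with t_0 = -7/11, classification follows.

With C = -7/11: the canonical form is 2F1(-3/5, 2; 32/5; 1). Verdict: Gauss's theorem (I1) matches (x = 1: the Gamma ratio telescopes since c-a-b = 5 > 0 and a = 2 in Z>0). Hence: -63/125.


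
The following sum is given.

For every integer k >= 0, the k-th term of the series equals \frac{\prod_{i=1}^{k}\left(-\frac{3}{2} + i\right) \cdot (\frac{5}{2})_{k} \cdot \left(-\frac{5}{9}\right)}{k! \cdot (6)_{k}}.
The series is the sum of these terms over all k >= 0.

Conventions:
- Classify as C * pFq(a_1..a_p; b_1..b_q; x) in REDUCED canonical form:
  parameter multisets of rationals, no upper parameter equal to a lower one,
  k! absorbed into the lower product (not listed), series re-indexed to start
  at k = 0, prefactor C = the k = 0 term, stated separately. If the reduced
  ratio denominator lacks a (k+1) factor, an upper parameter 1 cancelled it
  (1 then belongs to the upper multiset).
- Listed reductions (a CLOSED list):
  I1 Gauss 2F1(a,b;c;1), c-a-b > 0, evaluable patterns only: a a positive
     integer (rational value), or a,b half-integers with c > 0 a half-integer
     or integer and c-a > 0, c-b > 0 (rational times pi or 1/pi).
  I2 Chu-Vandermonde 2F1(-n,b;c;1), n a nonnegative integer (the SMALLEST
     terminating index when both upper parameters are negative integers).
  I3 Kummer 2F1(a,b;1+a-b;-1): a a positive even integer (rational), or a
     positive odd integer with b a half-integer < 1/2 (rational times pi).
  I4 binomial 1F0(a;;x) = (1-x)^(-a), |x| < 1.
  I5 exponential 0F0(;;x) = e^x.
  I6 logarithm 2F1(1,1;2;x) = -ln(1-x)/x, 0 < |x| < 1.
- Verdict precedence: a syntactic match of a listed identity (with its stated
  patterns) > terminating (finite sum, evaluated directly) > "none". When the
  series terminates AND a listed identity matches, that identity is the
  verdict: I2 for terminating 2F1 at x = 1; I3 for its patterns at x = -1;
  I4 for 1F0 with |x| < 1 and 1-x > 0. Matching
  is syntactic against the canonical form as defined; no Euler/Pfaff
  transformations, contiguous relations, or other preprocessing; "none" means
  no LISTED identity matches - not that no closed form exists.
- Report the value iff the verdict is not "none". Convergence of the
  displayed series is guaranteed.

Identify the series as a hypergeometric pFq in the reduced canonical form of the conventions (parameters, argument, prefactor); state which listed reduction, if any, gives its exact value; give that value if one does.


The series (x = 1) is 2F1: upper {-\frac{1}{2}, \frac{5}{2}}, lower {6}, prefactor -\frac{5}{9}. Verdict: Gauss's theorem I1 (half-integer case) matches (x = 1; upper {-\frac{1}{2}, \frac{5}{2}} half-integers, c = 6 in the evaluable pattern). Hence: \left(-\frac{8192}{6237}\right) / \pi.

Structural cue: x = 1 and the running product (C = -5/9) telescopes to a rising factorial.
Consecutive-term ratio: r(k) = 1 * (k-\frac{1}{2}) (k+\frac{5}{2}) / [(k+6) (k+1)] - poly over poly, x = 1 from leading terms; C = -\frac{5}{9} at k = 0.


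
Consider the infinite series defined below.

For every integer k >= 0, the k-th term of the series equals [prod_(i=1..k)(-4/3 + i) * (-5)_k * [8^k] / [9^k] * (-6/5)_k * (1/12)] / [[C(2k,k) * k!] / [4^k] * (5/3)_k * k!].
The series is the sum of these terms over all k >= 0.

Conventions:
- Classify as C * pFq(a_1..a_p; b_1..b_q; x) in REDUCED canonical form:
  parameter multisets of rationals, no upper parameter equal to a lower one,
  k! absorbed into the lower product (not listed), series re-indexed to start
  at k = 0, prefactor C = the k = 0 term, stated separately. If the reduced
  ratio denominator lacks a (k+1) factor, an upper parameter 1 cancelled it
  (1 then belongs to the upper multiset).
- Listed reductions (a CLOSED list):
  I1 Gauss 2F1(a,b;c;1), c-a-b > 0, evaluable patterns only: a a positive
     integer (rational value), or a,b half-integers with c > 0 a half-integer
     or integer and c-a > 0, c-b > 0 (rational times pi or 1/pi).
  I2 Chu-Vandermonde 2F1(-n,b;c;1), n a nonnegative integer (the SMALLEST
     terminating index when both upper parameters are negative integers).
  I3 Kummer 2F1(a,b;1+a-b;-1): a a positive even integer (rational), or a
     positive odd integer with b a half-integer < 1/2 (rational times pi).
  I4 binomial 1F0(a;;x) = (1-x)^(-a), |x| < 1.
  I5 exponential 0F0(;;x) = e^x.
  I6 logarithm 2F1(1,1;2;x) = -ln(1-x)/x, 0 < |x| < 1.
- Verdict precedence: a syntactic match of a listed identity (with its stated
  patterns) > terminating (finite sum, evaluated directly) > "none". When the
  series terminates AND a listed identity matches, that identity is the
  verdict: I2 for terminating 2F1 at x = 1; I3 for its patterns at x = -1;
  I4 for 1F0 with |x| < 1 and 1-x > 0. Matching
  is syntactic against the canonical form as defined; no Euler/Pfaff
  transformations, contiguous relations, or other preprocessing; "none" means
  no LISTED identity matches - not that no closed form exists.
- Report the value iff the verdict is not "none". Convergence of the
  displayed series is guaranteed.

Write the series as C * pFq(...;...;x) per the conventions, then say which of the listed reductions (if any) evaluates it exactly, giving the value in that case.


The series (x = 8/9) is 3F2: upper {-5, -6/5, -1/3}, lower {1/2, 5/3}, prefactor 1/12. Verdict: terminating at k = 5: the factor (-5)_k kills every later term; summing the 6 survivors is exact. Sum: -10528721237893/101449872562500.

Structural cue: with t_0 = 1/12, the running product (C = 1/12, x = 8/9) telescopes to a rising factorial.
Ratio: r(k) = (8/9) * (k-5) (k-6/5) (k-1/3) / [(k+1/2) (k+5/3) (k+1)] - rational in k. x = (8/9); t_0 = 1/12; negate the roots.


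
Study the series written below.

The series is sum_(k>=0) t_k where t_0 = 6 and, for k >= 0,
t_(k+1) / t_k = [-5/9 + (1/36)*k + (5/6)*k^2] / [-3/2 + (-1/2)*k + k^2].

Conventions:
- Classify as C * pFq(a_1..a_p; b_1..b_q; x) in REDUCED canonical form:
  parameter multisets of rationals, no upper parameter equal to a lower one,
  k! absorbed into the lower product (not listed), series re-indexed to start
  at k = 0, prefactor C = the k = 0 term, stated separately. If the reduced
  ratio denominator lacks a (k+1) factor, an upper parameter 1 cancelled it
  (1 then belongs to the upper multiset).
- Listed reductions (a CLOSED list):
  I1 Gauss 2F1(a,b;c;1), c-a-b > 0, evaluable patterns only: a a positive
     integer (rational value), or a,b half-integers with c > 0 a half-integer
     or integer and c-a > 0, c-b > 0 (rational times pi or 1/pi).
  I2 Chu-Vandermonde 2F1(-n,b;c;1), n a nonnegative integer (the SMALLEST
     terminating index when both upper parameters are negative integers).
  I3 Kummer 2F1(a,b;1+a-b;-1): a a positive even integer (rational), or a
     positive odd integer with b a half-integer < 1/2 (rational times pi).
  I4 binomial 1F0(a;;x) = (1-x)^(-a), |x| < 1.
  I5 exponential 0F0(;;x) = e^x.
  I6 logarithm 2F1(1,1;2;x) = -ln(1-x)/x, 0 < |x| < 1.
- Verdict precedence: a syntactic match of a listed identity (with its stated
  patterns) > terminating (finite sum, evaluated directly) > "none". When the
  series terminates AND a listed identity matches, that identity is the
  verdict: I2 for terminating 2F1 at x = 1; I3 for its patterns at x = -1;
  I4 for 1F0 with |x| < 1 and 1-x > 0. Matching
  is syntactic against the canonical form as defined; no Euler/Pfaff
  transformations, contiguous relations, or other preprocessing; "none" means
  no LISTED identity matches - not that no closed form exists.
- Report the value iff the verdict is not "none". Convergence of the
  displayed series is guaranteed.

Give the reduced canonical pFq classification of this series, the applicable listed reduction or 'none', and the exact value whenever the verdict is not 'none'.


First insight: t_0 = 6 here, and factor the ratio over Q (prefactor 6): negated roots = parameters.
Ratio: r(k) = (5/6) * (k-4/5) (k+5/6) / [(k-3/2) (k+1)] ; factor over Q: parameters, x = (5/6), and C = 6.

Classification (C = 6): 2F1 with upper {-4/5, 5/6}, lower {-3/2}, argument x = 5/6. Verdict: none - this 2F1 at x = 5/6 matches no listed pattern, and upper {-4/5, 5/6} holds no stopper.


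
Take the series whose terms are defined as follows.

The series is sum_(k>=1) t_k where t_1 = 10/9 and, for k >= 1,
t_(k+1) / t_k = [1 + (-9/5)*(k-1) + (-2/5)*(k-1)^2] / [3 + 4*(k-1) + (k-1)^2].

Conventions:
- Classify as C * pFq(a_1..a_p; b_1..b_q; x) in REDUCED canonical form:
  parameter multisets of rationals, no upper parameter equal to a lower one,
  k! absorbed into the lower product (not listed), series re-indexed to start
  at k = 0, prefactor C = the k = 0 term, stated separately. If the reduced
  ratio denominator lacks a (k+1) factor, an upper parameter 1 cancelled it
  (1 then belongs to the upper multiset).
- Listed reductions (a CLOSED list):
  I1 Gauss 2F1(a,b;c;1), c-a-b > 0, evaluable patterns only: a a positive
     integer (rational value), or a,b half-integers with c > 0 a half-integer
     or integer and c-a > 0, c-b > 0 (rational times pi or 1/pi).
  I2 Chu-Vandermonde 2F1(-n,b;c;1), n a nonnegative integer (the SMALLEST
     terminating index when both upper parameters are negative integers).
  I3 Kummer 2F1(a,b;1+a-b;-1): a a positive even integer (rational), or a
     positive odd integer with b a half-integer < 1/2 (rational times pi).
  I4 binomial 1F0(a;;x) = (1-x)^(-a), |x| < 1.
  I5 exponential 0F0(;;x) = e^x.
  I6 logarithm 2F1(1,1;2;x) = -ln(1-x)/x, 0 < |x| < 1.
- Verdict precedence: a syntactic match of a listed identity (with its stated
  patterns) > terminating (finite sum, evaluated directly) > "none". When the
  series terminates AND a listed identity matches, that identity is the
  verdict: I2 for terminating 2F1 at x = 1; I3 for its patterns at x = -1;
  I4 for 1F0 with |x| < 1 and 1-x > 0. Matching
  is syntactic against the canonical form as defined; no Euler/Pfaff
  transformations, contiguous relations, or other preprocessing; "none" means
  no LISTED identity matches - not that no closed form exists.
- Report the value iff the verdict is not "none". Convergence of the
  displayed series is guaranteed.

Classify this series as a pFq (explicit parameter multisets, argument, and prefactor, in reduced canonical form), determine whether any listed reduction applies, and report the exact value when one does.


Prefactor 10/9, argument -2/5: 2F1 with upper {-1/2, 5} over lower {3}. Verdict: none - at argument -2/5 the multisets {-1/2, 5} ; {3} match no listed identity.

Structural cue: t_0 = 10/9 here, and roots of the ratio polynomials (prefactor 10/9) are the negated parameters.
Consecutive-term ratio: r(k) = (-2/5) * (k-1/2) (k+5) / [(k+3) (k+1)] - poly over poly, x = (-2/5) from leading terms; C = 10/9 at k = 0.


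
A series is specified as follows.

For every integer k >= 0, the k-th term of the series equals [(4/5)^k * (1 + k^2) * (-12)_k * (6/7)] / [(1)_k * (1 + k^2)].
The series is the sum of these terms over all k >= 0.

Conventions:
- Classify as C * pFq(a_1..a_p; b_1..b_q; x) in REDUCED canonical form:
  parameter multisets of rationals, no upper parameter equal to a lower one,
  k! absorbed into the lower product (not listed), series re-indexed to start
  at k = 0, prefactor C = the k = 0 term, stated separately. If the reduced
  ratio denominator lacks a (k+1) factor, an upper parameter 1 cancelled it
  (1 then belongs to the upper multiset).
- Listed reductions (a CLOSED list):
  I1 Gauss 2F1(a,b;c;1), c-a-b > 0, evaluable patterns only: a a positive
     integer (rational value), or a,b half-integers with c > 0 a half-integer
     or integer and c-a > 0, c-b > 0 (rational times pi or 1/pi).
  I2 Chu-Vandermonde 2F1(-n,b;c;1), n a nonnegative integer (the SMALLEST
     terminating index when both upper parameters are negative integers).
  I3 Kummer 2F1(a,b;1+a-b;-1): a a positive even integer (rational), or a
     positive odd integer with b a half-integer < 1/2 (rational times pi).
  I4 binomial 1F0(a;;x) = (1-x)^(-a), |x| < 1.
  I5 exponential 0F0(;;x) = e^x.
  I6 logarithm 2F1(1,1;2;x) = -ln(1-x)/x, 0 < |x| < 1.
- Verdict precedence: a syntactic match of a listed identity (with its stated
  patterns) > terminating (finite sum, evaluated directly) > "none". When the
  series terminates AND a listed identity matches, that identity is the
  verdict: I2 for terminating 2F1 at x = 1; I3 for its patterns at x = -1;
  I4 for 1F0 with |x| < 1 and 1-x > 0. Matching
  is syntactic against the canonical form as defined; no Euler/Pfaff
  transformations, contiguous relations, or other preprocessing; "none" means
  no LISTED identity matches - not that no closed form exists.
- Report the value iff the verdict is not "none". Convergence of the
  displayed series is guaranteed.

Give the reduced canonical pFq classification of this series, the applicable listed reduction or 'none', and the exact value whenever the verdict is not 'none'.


This is 6/7 * 1F0(-12; -; 4/5) in reduced canonical form. Verdict: the binomial series (I4) applies (the 1F0 binomial series: exponent 12, x = 4/5). Value: 6/1708984375.

Key step: t_0 = 6/7 here, and (1)_k (prefactor 6/7) is k! itself.
Ratio: r(k) = (4/5) * (k-12) / [(k+1)] - poly over poly, x = (4/5) from leading terms; C = 6/7 at k = 0.


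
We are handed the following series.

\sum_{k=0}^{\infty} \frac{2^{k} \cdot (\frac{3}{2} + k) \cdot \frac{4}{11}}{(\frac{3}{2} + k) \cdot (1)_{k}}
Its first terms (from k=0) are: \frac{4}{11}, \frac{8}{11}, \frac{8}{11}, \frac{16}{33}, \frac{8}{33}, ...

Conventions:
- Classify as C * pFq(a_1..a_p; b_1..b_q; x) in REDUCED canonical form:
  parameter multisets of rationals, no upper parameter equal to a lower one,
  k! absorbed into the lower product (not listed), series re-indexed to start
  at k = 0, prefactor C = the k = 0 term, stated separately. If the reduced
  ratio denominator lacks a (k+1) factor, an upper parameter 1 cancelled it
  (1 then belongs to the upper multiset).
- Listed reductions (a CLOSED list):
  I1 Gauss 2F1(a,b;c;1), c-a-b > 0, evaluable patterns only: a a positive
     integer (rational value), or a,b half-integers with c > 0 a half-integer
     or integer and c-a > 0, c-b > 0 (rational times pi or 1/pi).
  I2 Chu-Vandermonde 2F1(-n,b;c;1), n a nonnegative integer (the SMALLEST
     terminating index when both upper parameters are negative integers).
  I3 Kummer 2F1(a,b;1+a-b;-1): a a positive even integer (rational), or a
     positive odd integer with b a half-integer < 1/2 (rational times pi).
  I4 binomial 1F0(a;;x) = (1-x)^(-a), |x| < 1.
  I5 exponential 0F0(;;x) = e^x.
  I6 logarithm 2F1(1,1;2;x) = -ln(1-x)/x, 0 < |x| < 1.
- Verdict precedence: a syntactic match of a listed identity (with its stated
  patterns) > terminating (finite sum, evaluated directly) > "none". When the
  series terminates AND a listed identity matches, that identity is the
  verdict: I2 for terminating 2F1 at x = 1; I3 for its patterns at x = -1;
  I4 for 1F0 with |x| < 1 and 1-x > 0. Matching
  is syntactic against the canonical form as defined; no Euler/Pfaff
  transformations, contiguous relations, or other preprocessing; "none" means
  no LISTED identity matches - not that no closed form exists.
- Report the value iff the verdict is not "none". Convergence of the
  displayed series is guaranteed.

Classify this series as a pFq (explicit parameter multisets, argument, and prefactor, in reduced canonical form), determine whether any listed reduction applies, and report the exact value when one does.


This is \frac{4}{11} * 0F0(-; -; 2) in reduced canonical form. Verdict: the I5 exponential reduction fires (the 0F0 exponential series at x = 2). Its exact value is \frac{4}{11} \cdot e^{2}.

Key observation: from the first term \frac{4}{11}: k + 3/2 divides numerator and denominator alike; C = 4/11 after cancelling.
Term ratio: r(k) = 2 * 1 / [(k+1)] - rational; roots negated = parameters, x = 2, C = \frac{4}{11}.


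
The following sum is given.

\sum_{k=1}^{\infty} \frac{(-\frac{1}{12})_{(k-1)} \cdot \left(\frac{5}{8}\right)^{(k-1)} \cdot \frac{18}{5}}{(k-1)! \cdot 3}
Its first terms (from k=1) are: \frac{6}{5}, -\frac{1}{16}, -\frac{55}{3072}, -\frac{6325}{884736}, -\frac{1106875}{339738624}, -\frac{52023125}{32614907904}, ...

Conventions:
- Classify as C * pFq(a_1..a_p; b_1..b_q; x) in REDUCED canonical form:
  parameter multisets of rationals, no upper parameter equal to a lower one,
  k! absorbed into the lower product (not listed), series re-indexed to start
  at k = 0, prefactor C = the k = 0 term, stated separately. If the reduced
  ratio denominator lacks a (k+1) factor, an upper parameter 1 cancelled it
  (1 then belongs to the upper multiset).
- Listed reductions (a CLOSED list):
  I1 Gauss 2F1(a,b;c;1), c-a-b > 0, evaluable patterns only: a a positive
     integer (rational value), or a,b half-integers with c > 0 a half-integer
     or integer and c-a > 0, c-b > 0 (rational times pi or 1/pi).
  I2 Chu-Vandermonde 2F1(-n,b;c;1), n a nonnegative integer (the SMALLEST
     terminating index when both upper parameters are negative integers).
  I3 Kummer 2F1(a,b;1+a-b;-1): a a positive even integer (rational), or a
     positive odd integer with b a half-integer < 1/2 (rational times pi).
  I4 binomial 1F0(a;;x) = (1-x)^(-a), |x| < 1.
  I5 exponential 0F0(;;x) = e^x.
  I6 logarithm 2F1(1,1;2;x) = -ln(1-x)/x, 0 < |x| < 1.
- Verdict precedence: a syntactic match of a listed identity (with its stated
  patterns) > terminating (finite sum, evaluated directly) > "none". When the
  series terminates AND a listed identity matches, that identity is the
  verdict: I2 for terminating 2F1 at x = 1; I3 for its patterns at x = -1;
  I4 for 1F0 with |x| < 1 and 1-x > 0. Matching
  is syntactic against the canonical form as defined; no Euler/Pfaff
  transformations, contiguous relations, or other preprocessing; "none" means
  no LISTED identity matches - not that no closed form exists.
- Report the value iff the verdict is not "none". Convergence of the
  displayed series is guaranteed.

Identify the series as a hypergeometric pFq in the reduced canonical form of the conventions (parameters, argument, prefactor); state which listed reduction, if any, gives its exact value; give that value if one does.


Classification (C = \frac{6}{5}): 1F0 with upper {-\frac{1}{12}}, lower {-}, argument x = \frac{5}{8}. Verdict: the binomial series (I4) matches (the 1F0 binomial series: exponent 1/12, x = \frac{5}{8}). Value: \frac{6}{5} \cdot \left(\frac{3}{8}\right)^{\frac{1}{12}}.

Key observation: t_0 being \frac{6}{5}, the constant factors (prefactor 6/5) combine into one prefactor.
Step ratio: r(k) = \frac{5}{8} * (k-\frac{1}{12}) / [(k+1)] - rational in k. x = \frac{5}{8}; t_0 = \frac{6}{5}; negate the roots.


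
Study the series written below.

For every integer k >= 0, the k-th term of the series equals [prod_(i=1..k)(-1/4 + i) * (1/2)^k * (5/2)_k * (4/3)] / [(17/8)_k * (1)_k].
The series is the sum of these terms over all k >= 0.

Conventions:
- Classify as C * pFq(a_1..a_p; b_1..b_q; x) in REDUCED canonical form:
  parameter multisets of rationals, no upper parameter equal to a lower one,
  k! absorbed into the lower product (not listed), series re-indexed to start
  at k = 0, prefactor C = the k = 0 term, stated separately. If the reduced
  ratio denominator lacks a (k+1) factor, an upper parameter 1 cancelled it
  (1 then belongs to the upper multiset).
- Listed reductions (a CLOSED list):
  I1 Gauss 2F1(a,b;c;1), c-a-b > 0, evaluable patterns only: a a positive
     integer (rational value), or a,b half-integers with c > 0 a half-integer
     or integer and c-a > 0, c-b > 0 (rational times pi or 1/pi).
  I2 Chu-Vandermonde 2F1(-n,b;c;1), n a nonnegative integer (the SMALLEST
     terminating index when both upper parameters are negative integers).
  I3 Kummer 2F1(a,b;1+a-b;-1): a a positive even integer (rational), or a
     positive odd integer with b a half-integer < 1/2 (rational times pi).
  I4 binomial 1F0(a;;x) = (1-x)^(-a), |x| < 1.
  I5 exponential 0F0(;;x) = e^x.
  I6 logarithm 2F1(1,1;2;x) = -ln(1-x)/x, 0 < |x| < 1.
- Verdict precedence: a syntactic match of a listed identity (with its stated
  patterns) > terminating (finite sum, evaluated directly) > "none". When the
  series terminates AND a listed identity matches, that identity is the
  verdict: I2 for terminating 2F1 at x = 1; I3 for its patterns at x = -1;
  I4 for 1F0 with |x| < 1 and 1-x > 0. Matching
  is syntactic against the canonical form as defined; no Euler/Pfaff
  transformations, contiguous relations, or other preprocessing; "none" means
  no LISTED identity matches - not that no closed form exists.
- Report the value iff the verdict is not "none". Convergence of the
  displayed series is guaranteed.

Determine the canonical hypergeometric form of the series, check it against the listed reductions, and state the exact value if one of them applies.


At argument 1/2: a 2F1 with upper {3/4, 5/2}, lower {17/8}, scaled by C = 4/3. Verdict: none. A 2F1 with upper {3/4, 5/2} fits none of I1-I6 at x = 1/2; the sum runs forever.

The tell: with t_0 = 4/3, the running product (C = 4/3) telescopes to a rising factorial.
Ratio: r(k) = (1/2) * (k+3/4) (k+5/2) / [(k+17/8) (k+1)] ; factor over Q: parameters, x = (1/2), and C = 4/3.


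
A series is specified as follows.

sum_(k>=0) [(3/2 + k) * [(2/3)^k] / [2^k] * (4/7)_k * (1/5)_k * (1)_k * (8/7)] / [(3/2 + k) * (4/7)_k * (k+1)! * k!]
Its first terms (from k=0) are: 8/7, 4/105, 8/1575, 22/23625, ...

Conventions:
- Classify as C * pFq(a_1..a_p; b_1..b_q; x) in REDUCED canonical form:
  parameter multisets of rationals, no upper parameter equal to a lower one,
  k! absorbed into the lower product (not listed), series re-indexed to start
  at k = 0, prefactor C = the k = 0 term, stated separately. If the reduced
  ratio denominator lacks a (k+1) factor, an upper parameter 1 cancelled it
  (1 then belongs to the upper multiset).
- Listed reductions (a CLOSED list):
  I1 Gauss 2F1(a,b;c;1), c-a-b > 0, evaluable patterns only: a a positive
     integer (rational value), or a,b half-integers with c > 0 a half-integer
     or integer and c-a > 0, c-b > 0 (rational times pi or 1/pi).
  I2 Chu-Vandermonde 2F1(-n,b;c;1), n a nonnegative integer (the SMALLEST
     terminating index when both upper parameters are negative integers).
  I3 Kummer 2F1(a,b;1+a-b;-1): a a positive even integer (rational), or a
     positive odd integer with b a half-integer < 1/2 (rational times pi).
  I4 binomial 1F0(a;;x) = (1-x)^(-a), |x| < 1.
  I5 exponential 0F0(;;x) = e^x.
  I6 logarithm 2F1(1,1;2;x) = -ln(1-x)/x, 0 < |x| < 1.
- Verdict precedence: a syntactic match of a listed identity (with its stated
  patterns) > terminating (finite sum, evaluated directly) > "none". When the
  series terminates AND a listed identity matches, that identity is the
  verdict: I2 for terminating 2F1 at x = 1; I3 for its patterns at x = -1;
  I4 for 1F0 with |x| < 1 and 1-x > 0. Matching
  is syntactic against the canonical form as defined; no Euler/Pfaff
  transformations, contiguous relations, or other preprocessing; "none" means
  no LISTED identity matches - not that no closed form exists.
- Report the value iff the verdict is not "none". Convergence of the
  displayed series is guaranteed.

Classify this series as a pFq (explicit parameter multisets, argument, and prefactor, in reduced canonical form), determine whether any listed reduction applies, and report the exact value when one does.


Reduced: x = 1/3, 2F1, upper = {1/5, 1}, lower = {2}, C = 8/7. Verdict: none here - no I1-I6 shape fits x = 1/3 with lower {2}.

Key step: t_0 being 8/7, the parameter 4/7 appears in both the upper and lower lists and cancels (alongside the other common factor).
Step ratio: r(k) = (1/3) * (k+1/5) (k+1) / [(k+2) (k+1)] - rational in k. x = (1/3); t_0 = 8/7; negate the roots.


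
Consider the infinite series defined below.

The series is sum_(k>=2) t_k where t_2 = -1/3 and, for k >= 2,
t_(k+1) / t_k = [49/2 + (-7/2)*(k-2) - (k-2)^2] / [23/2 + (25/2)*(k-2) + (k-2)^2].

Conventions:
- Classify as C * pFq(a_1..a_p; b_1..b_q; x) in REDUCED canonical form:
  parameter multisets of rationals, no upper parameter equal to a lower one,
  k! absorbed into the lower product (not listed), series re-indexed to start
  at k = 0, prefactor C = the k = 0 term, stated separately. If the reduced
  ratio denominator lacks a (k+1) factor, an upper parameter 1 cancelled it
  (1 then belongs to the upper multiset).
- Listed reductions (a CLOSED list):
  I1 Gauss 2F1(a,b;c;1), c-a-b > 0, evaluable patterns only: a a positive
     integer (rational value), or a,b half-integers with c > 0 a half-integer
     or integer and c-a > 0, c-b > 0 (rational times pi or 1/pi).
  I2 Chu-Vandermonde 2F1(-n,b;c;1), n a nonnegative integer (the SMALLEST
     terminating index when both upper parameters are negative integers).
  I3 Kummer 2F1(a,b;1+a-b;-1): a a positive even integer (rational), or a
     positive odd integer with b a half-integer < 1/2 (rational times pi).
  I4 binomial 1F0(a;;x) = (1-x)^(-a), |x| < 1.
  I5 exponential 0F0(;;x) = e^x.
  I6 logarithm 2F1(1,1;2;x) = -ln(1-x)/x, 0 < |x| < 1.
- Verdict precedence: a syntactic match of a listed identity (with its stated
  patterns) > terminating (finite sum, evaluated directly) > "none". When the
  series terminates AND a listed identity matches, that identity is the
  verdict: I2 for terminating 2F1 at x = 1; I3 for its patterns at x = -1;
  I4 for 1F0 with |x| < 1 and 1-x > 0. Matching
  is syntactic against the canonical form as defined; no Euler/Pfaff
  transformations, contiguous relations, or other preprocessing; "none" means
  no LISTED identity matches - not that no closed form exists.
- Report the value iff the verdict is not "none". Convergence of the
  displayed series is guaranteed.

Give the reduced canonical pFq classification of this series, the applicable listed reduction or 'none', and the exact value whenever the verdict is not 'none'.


With C = -1/3: the canonical form is 2F1(-7/2, 7; 23/2; -1). Verdict: Kummer (I3) fires (x = -1; c = 23/2 equals 1+a-b for upper {-7/2, 7}: listed pattern). Value: (-4849845/8388608) * pi.

Key step: x = (-1) and roots of the ratio polynomials (C = -1/3, x = -1) are the negated parameters.
Consecutive-term ratio: r(k) = (-1) * (k-7/2) (k+7) / [(k+23/2) (k+1)] ; factor over Q: parameters, x = (-1), and C = -1/3.


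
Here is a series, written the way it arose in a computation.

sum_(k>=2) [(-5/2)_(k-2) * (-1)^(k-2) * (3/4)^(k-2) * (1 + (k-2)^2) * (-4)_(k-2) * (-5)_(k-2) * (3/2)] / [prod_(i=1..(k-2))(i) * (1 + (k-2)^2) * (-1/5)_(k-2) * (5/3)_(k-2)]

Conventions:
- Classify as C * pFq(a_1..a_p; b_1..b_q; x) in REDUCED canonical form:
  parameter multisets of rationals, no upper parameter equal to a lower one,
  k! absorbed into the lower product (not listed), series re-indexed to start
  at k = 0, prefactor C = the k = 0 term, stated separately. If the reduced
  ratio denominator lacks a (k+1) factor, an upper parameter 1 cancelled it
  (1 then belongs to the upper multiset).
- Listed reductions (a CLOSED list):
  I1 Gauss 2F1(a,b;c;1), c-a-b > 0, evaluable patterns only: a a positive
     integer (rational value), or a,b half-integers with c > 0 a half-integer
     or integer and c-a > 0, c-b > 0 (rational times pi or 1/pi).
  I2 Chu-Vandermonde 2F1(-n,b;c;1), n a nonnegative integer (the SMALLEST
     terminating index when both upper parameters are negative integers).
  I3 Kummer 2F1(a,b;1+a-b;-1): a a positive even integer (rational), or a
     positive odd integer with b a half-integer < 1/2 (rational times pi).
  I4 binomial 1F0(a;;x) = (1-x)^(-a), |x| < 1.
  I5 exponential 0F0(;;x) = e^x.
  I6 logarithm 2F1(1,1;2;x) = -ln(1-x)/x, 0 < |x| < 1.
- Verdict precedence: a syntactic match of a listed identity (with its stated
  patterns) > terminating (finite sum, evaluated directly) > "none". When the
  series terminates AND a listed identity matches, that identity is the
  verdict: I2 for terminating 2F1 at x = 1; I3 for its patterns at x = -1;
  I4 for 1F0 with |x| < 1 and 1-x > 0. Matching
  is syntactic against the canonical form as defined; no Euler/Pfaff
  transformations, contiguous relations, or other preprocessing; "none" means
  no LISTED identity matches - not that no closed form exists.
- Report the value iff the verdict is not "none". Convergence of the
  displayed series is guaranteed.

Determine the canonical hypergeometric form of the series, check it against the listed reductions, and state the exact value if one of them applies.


Prefactor 3/2, argument -3/4: 3F2 with upper {-5, -4, -5/2} over lower {-1/5, 5/3}. Verdict: terminating. With -4 upstairs the series is a 5-term polynomial sum; evaluated term by term. Hence: -4887475683/6422528.

Key observation: with t_0 = 3/2, the (-1)^k factor (C = 3/2, x = -3/4) folds into the argument's sign.
Term ratio: r(k) = (-3/4) * (k-5) (k-4) (k-5/2) / [(k-1/5) (k+5/3) (k+1)] - poly over poly, x = (-3/4) from leading terms; C = 3/2 at k = 0.


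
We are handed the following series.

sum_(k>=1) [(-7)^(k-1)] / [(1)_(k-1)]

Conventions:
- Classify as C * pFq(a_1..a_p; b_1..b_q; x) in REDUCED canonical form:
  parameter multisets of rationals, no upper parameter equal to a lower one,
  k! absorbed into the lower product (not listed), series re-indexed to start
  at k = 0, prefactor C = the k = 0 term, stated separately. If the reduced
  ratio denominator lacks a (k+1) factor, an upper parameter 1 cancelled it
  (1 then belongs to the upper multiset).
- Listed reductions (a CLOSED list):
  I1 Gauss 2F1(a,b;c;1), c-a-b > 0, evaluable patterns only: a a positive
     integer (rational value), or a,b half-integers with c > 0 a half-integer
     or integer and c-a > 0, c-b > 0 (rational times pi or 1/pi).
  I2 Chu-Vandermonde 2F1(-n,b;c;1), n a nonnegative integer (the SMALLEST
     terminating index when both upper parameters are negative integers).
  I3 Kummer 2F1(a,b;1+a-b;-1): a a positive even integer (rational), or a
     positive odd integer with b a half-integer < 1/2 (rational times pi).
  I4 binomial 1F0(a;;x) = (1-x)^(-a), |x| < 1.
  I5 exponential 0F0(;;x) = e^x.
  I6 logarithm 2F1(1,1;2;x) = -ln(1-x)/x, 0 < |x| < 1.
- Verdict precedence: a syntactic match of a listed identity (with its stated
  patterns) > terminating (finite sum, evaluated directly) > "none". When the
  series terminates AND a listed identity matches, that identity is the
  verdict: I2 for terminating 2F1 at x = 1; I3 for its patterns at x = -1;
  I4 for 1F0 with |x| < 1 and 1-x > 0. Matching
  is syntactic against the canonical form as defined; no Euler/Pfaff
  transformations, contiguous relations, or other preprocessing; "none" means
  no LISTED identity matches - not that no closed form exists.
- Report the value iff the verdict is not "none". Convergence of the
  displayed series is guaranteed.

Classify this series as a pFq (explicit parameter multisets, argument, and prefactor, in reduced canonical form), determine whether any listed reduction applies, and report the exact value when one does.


Reduced: x = -7, 0F0, upper = {-}, lower = {-}, C = 1. Verdict at x = -7: exponential (I5) matches (the 0F0 exponential series at x = -7). Its exact value is e^(-7).

Key step: from the first term 1: (1)_k (prefactor 1) is k! itself.
Adjacent-term ratio: r(k) = (-7) * 1 / [(k+1)] - rational in k. x = (-7); t_0 = 1; negate the roots.


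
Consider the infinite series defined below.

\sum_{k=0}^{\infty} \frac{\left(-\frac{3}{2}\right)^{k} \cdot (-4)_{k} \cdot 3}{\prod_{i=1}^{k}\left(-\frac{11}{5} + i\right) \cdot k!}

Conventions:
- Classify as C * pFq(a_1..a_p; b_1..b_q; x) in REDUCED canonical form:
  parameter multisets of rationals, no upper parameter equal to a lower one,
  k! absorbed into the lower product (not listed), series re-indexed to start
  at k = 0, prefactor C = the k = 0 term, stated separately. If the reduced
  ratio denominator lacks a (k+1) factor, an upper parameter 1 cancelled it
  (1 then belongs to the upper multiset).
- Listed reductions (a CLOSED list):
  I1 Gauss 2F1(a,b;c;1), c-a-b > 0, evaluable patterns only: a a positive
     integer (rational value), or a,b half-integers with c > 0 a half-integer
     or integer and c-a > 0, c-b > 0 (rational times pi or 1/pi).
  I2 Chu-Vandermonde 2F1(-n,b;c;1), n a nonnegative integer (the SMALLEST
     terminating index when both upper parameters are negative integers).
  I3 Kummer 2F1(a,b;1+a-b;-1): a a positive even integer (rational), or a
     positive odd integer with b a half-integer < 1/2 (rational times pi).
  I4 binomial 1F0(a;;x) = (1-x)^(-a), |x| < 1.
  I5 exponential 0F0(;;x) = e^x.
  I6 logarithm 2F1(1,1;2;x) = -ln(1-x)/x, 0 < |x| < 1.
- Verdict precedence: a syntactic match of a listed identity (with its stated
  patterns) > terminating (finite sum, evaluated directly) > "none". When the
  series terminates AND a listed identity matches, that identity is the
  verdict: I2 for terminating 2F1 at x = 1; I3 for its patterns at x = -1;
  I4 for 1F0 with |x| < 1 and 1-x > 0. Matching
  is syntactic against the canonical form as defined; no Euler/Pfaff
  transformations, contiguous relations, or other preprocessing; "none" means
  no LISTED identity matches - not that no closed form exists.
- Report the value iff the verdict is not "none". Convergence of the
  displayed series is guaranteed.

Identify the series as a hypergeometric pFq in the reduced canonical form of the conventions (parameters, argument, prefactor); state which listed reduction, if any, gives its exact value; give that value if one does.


Prefactor 3, argument -\frac{3}{2}: 1F1 with upper {-4} over lower {-\frac{6}{5}}. Verdict: terminating (-4 upstairs). 5 nonzero terms in all; added directly. Exact value: \frac{52689}{128}.

Key observation: t_0 = 3 here, and the lower running product (prefactor 3) is a rising factorial.
Term ratio: r(k) = -\frac{3}{2} * (k-4) / [(k-\frac{6}{5}) (k+1)] - poly over poly, x = -\frac{3}{2} from leading terms; C = 3 at k = 0.


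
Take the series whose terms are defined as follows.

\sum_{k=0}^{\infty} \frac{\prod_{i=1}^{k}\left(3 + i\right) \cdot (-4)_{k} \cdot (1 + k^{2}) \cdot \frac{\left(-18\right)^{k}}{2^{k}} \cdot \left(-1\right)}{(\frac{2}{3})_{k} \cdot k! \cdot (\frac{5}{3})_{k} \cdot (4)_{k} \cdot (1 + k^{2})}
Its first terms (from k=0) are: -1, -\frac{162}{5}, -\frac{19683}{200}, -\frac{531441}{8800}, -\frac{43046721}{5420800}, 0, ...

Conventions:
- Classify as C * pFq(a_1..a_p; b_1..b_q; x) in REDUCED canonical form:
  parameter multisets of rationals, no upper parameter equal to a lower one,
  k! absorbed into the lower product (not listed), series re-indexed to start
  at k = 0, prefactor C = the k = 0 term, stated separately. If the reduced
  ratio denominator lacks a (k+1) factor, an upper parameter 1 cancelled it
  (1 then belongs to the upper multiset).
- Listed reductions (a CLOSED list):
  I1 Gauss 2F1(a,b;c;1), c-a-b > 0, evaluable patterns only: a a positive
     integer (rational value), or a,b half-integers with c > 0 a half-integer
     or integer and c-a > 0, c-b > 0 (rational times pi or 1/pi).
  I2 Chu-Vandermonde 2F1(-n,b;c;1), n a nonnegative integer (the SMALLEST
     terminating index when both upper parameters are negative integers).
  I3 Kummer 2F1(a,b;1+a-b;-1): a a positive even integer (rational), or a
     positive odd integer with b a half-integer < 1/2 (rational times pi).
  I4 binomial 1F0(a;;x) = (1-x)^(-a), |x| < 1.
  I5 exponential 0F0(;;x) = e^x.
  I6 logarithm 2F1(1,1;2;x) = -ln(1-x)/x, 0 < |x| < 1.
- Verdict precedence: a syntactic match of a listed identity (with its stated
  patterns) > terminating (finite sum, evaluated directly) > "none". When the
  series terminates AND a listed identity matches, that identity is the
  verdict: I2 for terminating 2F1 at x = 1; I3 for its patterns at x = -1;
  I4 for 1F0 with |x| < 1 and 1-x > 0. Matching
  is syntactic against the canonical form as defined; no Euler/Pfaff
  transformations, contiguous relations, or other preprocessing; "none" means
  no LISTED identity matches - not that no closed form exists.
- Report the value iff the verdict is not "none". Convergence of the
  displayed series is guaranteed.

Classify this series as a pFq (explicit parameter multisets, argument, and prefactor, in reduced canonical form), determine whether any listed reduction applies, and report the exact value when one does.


This is -1 * 1F2(-4; \frac{2}{3}, \frac{5}{3}; -9) in reduced canonical form. Verdict: terminating at k = 4: the factor (-4)_k kills every later term; summing the 5 survivors is exact. Sum: -\frac{1084957129}{5420800}.

The tell: t_0 = -1 here, and the running product (prefactor -1) telescopes to a rising factorial.
Consecutive-term ratio: r(k) = -9 * (k-4) / [(k+\frac{2}{3}) (k+\frac{5}{3}) (k+1)] - poly over poly, x = -9 from leading terms; C = -1 at k = 0.
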